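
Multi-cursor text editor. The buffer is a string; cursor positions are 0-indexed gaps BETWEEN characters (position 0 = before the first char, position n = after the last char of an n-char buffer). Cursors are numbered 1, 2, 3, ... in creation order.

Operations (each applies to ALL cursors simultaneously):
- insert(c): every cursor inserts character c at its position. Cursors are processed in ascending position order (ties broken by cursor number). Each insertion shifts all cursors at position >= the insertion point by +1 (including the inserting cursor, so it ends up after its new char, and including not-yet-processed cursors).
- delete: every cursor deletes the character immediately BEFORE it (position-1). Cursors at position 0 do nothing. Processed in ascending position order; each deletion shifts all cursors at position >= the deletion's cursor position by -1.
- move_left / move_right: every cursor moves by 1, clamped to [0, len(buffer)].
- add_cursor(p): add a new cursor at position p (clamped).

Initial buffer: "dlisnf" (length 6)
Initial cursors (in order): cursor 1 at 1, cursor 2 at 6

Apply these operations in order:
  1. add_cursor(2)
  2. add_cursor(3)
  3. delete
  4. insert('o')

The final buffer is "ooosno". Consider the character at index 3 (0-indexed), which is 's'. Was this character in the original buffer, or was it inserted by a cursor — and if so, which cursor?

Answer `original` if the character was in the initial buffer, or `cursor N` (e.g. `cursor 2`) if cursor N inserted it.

After op 1 (add_cursor(2)): buffer="dlisnf" (len 6), cursors c1@1 c3@2 c2@6, authorship ......
After op 2 (add_cursor(3)): buffer="dlisnf" (len 6), cursors c1@1 c3@2 c4@3 c2@6, authorship ......
After op 3 (delete): buffer="sn" (len 2), cursors c1@0 c3@0 c4@0 c2@2, authorship ..
After op 4 (insert('o')): buffer="ooosno" (len 6), cursors c1@3 c3@3 c4@3 c2@6, authorship 134..2
Authorship (.=original, N=cursor N): 1 3 4 . . 2
Index 3: author = original

Answer: original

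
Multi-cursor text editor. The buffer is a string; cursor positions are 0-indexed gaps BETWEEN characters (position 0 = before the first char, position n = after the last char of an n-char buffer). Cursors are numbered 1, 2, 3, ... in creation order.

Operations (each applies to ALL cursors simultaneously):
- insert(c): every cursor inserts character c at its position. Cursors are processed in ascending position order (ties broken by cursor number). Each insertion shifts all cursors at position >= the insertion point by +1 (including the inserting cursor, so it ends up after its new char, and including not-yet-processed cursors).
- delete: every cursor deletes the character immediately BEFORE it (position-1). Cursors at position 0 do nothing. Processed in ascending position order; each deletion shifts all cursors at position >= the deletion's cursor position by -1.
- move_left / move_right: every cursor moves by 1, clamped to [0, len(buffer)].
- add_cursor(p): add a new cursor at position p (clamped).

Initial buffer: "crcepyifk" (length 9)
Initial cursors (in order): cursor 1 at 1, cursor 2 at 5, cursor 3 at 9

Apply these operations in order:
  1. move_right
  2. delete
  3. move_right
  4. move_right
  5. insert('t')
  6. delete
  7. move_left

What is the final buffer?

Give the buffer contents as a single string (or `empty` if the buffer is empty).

Answer: ccepif

Derivation:
After op 1 (move_right): buffer="crcepyifk" (len 9), cursors c1@2 c2@6 c3@9, authorship .........
After op 2 (delete): buffer="ccepif" (len 6), cursors c1@1 c2@4 c3@6, authorship ......
After op 3 (move_right): buffer="ccepif" (len 6), cursors c1@2 c2@5 c3@6, authorship ......
After op 4 (move_right): buffer="ccepif" (len 6), cursors c1@3 c2@6 c3@6, authorship ......
After op 5 (insert('t')): buffer="ccetpiftt" (len 9), cursors c1@4 c2@9 c3@9, authorship ...1...23
After op 6 (delete): buffer="ccepif" (len 6), cursors c1@3 c2@6 c3@6, authorship ......
After op 7 (move_left): buffer="ccepif" (len 6), cursors c1@2 c2@5 c3@5, authorship ......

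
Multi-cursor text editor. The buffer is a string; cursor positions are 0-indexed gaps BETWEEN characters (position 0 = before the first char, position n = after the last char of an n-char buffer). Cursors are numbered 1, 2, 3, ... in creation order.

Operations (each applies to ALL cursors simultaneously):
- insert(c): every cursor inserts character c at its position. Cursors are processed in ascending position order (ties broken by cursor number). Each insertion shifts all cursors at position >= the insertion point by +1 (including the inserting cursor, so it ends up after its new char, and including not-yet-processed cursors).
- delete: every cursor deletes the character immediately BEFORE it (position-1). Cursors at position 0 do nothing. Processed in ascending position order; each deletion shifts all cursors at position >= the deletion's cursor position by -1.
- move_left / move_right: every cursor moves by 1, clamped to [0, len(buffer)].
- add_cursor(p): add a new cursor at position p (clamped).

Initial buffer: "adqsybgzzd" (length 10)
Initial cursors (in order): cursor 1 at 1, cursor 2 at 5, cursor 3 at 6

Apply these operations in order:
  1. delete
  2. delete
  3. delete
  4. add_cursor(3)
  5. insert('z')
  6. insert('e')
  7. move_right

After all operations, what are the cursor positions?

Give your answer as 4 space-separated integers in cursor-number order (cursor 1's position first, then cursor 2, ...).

Answer: 7 7 7 12

Derivation:
After op 1 (delete): buffer="dqsgzzd" (len 7), cursors c1@0 c2@3 c3@3, authorship .......
After op 2 (delete): buffer="dgzzd" (len 5), cursors c1@0 c2@1 c3@1, authorship .....
After op 3 (delete): buffer="gzzd" (len 4), cursors c1@0 c2@0 c3@0, authorship ....
After op 4 (add_cursor(3)): buffer="gzzd" (len 4), cursors c1@0 c2@0 c3@0 c4@3, authorship ....
After op 5 (insert('z')): buffer="zzzgzzzd" (len 8), cursors c1@3 c2@3 c3@3 c4@7, authorship 123...4.
After op 6 (insert('e')): buffer="zzzeeegzzzed" (len 12), cursors c1@6 c2@6 c3@6 c4@11, authorship 123123...44.
After op 7 (move_right): buffer="zzzeeegzzzed" (len 12), cursors c1@7 c2@7 c3@7 c4@12, authorship 123123...44.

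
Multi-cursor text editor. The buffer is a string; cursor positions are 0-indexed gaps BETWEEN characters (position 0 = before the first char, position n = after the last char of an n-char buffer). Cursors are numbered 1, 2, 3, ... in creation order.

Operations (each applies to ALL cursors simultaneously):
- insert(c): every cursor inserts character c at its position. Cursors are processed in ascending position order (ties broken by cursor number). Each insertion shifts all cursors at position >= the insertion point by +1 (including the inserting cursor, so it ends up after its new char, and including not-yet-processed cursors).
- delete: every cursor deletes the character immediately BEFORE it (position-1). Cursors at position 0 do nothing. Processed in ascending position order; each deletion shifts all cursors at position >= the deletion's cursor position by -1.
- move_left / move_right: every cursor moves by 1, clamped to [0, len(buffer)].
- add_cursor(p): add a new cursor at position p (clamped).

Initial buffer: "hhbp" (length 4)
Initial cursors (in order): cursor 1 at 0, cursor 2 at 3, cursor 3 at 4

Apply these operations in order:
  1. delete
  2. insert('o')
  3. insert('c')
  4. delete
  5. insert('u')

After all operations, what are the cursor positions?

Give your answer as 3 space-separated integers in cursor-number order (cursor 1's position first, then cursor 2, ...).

Answer: 2 8 8

Derivation:
After op 1 (delete): buffer="hh" (len 2), cursors c1@0 c2@2 c3@2, authorship ..
After op 2 (insert('o')): buffer="ohhoo" (len 5), cursors c1@1 c2@5 c3@5, authorship 1..23
After op 3 (insert('c')): buffer="ochhoocc" (len 8), cursors c1@2 c2@8 c3@8, authorship 11..2323
After op 4 (delete): buffer="ohhoo" (len 5), cursors c1@1 c2@5 c3@5, authorship 1..23
After op 5 (insert('u')): buffer="ouhhoouu" (len 8), cursors c1@2 c2@8 c3@8, authorship 11..2323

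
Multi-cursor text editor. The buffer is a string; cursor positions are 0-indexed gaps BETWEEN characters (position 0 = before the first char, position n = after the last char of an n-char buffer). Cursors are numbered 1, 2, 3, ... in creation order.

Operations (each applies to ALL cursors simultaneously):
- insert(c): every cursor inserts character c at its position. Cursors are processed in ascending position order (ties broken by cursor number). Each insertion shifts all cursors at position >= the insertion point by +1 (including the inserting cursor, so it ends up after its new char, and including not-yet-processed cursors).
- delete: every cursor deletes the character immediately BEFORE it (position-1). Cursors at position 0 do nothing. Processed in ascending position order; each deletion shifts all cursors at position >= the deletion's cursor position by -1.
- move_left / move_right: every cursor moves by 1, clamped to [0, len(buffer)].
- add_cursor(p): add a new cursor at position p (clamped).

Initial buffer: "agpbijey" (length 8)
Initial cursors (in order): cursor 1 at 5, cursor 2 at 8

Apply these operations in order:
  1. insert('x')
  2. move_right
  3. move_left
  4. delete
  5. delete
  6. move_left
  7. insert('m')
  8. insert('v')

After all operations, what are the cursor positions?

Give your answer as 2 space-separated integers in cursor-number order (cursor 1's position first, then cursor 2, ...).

Answer: 5 8

Derivation:
After op 1 (insert('x')): buffer="agpbixjeyx" (len 10), cursors c1@6 c2@10, authorship .....1...2
After op 2 (move_right): buffer="agpbixjeyx" (len 10), cursors c1@7 c2@10, authorship .....1...2
After op 3 (move_left): buffer="agpbixjeyx" (len 10), cursors c1@6 c2@9, authorship .....1...2
After op 4 (delete): buffer="agpbijex" (len 8), cursors c1@5 c2@7, authorship .......2
After op 5 (delete): buffer="agpbjx" (len 6), cursors c1@4 c2@5, authorship .....2
After op 6 (move_left): buffer="agpbjx" (len 6), cursors c1@3 c2@4, authorship .....2
After op 7 (insert('m')): buffer="agpmbmjx" (len 8), cursors c1@4 c2@6, authorship ...1.2.2
After op 8 (insert('v')): buffer="agpmvbmvjx" (len 10), cursors c1@5 c2@8, authorship ...11.22.2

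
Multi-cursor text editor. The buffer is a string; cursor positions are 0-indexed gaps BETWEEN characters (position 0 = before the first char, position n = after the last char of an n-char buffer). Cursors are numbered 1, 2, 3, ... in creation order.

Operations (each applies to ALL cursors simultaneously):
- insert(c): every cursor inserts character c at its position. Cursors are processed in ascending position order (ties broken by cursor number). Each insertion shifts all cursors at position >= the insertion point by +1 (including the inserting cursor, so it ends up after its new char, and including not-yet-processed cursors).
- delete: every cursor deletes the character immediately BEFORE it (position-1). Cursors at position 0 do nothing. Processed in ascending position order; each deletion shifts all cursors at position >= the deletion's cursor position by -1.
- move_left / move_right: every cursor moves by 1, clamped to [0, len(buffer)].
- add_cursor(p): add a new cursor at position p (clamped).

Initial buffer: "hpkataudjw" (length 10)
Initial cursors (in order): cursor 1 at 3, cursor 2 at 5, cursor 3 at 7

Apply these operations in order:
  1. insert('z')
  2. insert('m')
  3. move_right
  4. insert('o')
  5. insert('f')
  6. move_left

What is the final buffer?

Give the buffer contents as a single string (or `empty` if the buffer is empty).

Answer: hpkzmaoftzmaofuzmdofjw

Derivation:
After op 1 (insert('z')): buffer="hpkzatzauzdjw" (len 13), cursors c1@4 c2@7 c3@10, authorship ...1..2..3...
After op 2 (insert('m')): buffer="hpkzmatzmauzmdjw" (len 16), cursors c1@5 c2@9 c3@13, authorship ...11..22..33...
After op 3 (move_right): buffer="hpkzmatzmauzmdjw" (len 16), cursors c1@6 c2@10 c3@14, authorship ...11..22..33...
After op 4 (insert('o')): buffer="hpkzmaotzmaouzmdojw" (len 19), cursors c1@7 c2@12 c3@17, authorship ...11.1.22.2.33.3..
After op 5 (insert('f')): buffer="hpkzmaoftzmaofuzmdofjw" (len 22), cursors c1@8 c2@14 c3@20, authorship ...11.11.22.22.33.33..
After op 6 (move_left): buffer="hpkzmaoftzmaofuzmdofjw" (len 22), cursors c1@7 c2@13 c3@19, authorship ...11.11.22.22.33.33..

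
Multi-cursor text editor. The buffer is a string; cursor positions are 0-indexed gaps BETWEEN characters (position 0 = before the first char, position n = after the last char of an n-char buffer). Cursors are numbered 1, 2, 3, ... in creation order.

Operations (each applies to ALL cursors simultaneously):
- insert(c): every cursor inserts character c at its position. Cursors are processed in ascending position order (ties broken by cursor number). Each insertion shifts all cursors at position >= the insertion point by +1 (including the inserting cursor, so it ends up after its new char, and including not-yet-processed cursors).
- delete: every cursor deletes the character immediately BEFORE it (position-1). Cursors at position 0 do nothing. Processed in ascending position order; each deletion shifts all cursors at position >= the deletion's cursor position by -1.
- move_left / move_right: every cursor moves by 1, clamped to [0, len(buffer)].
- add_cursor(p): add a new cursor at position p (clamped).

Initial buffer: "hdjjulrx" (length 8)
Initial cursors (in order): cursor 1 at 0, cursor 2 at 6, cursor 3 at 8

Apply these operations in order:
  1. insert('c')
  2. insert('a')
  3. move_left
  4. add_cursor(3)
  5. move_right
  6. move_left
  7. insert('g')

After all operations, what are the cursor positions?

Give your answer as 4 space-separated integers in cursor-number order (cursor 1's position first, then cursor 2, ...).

Answer: 2 12 17 5

Derivation:
After op 1 (insert('c')): buffer="chdjjulcrxc" (len 11), cursors c1@1 c2@8 c3@11, authorship 1......2..3
After op 2 (insert('a')): buffer="cahdjjulcarxca" (len 14), cursors c1@2 c2@10 c3@14, authorship 11......22..33
After op 3 (move_left): buffer="cahdjjulcarxca" (len 14), cursors c1@1 c2@9 c3@13, authorship 11......22..33
After op 4 (add_cursor(3)): buffer="cahdjjulcarxca" (len 14), cursors c1@1 c4@3 c2@9 c3@13, authorship 11......22..33
After op 5 (move_right): buffer="cahdjjulcarxca" (len 14), cursors c1@2 c4@4 c2@10 c3@14, authorship 11......22..33
After op 6 (move_left): buffer="cahdjjulcarxca" (len 14), cursors c1@1 c4@3 c2@9 c3@13, authorship 11......22..33
After op 7 (insert('g')): buffer="cgahgdjjulcgarxcga" (len 18), cursors c1@2 c4@5 c2@12 c3@17, authorship 111.4.....222..333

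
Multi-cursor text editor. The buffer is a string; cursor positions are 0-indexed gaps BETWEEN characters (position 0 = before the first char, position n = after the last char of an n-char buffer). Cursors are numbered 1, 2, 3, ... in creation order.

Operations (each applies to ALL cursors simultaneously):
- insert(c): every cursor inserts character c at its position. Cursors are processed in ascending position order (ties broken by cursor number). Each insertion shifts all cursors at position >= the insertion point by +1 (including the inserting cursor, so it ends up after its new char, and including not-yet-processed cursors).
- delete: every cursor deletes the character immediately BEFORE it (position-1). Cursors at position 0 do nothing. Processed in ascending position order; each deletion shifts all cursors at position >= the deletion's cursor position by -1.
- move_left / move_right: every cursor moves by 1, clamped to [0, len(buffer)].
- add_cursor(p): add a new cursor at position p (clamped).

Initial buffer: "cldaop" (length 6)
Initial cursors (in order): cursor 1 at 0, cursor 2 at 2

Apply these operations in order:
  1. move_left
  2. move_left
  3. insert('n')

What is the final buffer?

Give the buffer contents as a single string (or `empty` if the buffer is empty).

Answer: nncldaop

Derivation:
After op 1 (move_left): buffer="cldaop" (len 6), cursors c1@0 c2@1, authorship ......
After op 2 (move_left): buffer="cldaop" (len 6), cursors c1@0 c2@0, authorship ......
After op 3 (insert('n')): buffer="nncldaop" (len 8), cursors c1@2 c2@2, authorship 12......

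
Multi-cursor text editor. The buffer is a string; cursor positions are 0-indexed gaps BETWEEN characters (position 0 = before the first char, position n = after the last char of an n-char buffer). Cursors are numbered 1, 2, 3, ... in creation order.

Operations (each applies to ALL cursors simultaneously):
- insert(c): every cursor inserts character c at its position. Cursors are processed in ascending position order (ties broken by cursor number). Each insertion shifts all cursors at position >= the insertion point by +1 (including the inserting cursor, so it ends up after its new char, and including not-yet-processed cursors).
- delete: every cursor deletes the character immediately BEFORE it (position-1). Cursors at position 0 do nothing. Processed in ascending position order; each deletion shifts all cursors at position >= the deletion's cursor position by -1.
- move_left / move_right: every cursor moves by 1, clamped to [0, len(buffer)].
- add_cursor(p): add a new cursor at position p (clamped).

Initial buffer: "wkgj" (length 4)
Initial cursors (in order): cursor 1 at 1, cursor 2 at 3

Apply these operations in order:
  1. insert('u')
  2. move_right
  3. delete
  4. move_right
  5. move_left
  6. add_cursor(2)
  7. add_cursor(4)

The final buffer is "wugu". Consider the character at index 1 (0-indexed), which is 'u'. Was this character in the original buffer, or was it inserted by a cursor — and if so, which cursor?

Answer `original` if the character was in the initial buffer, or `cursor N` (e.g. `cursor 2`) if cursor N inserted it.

Answer: cursor 1

Derivation:
After op 1 (insert('u')): buffer="wukguj" (len 6), cursors c1@2 c2@5, authorship .1..2.
After op 2 (move_right): buffer="wukguj" (len 6), cursors c1@3 c2@6, authorship .1..2.
After op 3 (delete): buffer="wugu" (len 4), cursors c1@2 c2@4, authorship .1.2
After op 4 (move_right): buffer="wugu" (len 4), cursors c1@3 c2@4, authorship .1.2
After op 5 (move_left): buffer="wugu" (len 4), cursors c1@2 c2@3, authorship .1.2
After op 6 (add_cursor(2)): buffer="wugu" (len 4), cursors c1@2 c3@2 c2@3, authorship .1.2
After op 7 (add_cursor(4)): buffer="wugu" (len 4), cursors c1@2 c3@2 c2@3 c4@4, authorship .1.2
Authorship (.=original, N=cursor N): . 1 . 2
Index 1: author = 1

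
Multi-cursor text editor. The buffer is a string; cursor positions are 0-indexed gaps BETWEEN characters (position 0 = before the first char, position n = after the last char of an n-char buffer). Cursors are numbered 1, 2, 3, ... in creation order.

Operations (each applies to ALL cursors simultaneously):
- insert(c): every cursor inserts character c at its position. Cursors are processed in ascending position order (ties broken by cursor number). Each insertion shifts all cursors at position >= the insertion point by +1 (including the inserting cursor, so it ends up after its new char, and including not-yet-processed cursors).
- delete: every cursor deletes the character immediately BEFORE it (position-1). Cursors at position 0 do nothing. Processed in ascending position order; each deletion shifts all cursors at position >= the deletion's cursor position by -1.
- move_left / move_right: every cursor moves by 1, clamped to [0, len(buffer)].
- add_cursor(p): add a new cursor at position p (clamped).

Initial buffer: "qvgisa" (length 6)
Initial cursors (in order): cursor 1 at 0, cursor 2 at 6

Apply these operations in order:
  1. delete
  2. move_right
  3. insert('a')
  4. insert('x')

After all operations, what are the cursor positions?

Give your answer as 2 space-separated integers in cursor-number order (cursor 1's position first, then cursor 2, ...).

Answer: 3 9

Derivation:
After op 1 (delete): buffer="qvgis" (len 5), cursors c1@0 c2@5, authorship .....
After op 2 (move_right): buffer="qvgis" (len 5), cursors c1@1 c2@5, authorship .....
After op 3 (insert('a')): buffer="qavgisa" (len 7), cursors c1@2 c2@7, authorship .1....2
After op 4 (insert('x')): buffer="qaxvgisax" (len 9), cursors c1@3 c2@9, authorship .11....22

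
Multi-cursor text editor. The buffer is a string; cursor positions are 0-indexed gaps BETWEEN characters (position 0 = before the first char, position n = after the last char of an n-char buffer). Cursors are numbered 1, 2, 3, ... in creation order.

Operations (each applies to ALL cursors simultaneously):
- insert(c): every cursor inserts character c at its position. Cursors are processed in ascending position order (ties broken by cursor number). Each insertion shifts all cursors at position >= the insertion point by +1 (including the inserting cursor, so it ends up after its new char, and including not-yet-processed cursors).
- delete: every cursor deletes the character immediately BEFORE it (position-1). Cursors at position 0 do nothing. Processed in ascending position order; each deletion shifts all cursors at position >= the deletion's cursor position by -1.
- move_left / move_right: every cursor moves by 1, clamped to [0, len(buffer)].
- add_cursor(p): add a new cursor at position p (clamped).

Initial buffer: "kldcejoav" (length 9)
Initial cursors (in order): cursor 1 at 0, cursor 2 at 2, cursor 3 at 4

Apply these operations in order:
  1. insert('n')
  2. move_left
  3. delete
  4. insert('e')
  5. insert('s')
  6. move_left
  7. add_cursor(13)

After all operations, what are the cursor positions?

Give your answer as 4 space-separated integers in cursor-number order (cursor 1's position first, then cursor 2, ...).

After op 1 (insert('n')): buffer="nklndcnejoav" (len 12), cursors c1@1 c2@4 c3@7, authorship 1..2..3.....
After op 2 (move_left): buffer="nklndcnejoav" (len 12), cursors c1@0 c2@3 c3@6, authorship 1..2..3.....
After op 3 (delete): buffer="nkndnejoav" (len 10), cursors c1@0 c2@2 c3@4, authorship 1.2.3.....
After op 4 (insert('e')): buffer="enkendenejoav" (len 13), cursors c1@1 c2@4 c3@7, authorship 11.22.33.....
After op 5 (insert('s')): buffer="esnkesndesnejoav" (len 16), cursors c1@2 c2@6 c3@10, authorship 111.222.333.....
After op 6 (move_left): buffer="esnkesndesnejoav" (len 16), cursors c1@1 c2@5 c3@9, authorship 111.222.333.....
After op 7 (add_cursor(13)): buffer="esnkesndesnejoav" (len 16), cursors c1@1 c2@5 c3@9 c4@13, authorship 111.222.333.....

Answer: 1 5 9 13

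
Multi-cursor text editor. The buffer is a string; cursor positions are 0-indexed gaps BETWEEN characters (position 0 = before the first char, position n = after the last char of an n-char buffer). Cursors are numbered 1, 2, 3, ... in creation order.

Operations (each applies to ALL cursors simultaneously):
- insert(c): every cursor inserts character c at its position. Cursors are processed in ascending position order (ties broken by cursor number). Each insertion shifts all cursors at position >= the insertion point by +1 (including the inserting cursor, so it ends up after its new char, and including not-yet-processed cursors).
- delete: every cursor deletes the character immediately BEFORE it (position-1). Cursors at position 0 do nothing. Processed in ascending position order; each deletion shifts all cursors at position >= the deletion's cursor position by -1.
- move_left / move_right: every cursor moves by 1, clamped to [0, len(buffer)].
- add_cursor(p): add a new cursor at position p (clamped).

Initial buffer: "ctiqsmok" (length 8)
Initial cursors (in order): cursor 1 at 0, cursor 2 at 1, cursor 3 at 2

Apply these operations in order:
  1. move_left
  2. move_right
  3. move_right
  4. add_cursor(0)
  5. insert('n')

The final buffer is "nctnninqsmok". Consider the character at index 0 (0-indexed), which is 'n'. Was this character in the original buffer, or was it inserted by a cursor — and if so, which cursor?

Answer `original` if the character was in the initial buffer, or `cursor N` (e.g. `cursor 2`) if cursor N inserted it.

After op 1 (move_left): buffer="ctiqsmok" (len 8), cursors c1@0 c2@0 c3@1, authorship ........
After op 2 (move_right): buffer="ctiqsmok" (len 8), cursors c1@1 c2@1 c3@2, authorship ........
After op 3 (move_right): buffer="ctiqsmok" (len 8), cursors c1@2 c2@2 c3@3, authorship ........
After op 4 (add_cursor(0)): buffer="ctiqsmok" (len 8), cursors c4@0 c1@2 c2@2 c3@3, authorship ........
After op 5 (insert('n')): buffer="nctnninqsmok" (len 12), cursors c4@1 c1@5 c2@5 c3@7, authorship 4..12.3.....
Authorship (.=original, N=cursor N): 4 . . 1 2 . 3 . . . . .
Index 0: author = 4

Answer: cursor 4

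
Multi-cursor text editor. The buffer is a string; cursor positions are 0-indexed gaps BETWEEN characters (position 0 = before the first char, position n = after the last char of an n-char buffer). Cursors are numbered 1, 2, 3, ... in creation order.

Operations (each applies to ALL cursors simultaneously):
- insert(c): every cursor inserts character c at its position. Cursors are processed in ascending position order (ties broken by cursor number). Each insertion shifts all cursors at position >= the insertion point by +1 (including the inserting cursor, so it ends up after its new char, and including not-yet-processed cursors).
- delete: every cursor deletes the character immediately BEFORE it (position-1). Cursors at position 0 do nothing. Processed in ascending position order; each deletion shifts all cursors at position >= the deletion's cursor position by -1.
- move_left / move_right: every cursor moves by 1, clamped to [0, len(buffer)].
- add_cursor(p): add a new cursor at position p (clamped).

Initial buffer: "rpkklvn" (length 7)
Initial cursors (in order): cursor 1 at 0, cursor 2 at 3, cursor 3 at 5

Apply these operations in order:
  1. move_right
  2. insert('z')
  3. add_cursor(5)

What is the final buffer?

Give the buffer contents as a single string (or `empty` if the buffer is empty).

After op 1 (move_right): buffer="rpkklvn" (len 7), cursors c1@1 c2@4 c3@6, authorship .......
After op 2 (insert('z')): buffer="rzpkkzlvzn" (len 10), cursors c1@2 c2@6 c3@9, authorship .1...2..3.
After op 3 (add_cursor(5)): buffer="rzpkkzlvzn" (len 10), cursors c1@2 c4@5 c2@6 c3@9, authorship .1...2..3.

Answer: rzpkkzlvzn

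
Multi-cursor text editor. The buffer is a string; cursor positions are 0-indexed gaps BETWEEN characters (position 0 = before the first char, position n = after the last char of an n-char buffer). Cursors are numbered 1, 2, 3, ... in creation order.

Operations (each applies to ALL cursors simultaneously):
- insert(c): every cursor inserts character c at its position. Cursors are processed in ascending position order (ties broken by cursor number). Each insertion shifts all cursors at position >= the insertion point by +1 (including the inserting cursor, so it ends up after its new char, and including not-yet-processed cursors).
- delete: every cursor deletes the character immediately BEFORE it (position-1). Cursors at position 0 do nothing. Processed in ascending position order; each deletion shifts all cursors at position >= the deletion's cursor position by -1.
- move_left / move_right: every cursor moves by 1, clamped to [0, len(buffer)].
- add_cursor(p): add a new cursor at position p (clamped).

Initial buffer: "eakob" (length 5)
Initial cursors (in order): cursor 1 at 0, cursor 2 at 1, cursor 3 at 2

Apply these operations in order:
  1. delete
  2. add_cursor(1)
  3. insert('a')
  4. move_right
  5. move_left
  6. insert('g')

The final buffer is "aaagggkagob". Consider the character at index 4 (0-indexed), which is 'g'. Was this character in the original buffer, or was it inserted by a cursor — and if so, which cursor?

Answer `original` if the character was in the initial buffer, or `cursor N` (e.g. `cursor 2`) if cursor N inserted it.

After op 1 (delete): buffer="kob" (len 3), cursors c1@0 c2@0 c3@0, authorship ...
After op 2 (add_cursor(1)): buffer="kob" (len 3), cursors c1@0 c2@0 c3@0 c4@1, authorship ...
After op 3 (insert('a')): buffer="aaakaob" (len 7), cursors c1@3 c2@3 c3@3 c4@5, authorship 123.4..
After op 4 (move_right): buffer="aaakaob" (len 7), cursors c1@4 c2@4 c3@4 c4@6, authorship 123.4..
After op 5 (move_left): buffer="aaakaob" (len 7), cursors c1@3 c2@3 c3@3 c4@5, authorship 123.4..
After op 6 (insert('g')): buffer="aaagggkagob" (len 11), cursors c1@6 c2@6 c3@6 c4@9, authorship 123123.44..
Authorship (.=original, N=cursor N): 1 2 3 1 2 3 . 4 4 . .
Index 4: author = 2

Answer: cursor 2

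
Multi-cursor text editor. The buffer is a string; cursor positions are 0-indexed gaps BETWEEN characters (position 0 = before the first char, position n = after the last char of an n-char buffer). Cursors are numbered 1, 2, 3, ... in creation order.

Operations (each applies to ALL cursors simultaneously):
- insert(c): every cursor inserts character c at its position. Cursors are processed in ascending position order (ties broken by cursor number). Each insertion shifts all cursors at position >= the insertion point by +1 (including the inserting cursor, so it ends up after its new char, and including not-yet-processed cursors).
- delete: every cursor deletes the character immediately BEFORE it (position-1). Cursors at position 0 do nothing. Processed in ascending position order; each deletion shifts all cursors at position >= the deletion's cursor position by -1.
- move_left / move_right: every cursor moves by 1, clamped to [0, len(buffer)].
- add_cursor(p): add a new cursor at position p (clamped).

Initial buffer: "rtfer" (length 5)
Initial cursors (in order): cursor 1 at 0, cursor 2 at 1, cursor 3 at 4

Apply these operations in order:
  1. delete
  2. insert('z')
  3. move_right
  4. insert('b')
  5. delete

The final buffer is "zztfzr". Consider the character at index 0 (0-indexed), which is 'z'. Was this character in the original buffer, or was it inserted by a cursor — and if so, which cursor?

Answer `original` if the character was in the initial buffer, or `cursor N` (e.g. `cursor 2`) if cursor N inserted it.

Answer: cursor 1

Derivation:
After op 1 (delete): buffer="tfr" (len 3), cursors c1@0 c2@0 c3@2, authorship ...
After op 2 (insert('z')): buffer="zztfzr" (len 6), cursors c1@2 c2@2 c3@5, authorship 12..3.
After op 3 (move_right): buffer="zztfzr" (len 6), cursors c1@3 c2@3 c3@6, authorship 12..3.
After op 4 (insert('b')): buffer="zztbbfzrb" (len 9), cursors c1@5 c2@5 c3@9, authorship 12.12.3.3
After op 5 (delete): buffer="zztfzr" (len 6), cursors c1@3 c2@3 c3@6, authorship 12..3.
Authorship (.=original, N=cursor N): 1 2 . . 3 .
Index 0: author = 1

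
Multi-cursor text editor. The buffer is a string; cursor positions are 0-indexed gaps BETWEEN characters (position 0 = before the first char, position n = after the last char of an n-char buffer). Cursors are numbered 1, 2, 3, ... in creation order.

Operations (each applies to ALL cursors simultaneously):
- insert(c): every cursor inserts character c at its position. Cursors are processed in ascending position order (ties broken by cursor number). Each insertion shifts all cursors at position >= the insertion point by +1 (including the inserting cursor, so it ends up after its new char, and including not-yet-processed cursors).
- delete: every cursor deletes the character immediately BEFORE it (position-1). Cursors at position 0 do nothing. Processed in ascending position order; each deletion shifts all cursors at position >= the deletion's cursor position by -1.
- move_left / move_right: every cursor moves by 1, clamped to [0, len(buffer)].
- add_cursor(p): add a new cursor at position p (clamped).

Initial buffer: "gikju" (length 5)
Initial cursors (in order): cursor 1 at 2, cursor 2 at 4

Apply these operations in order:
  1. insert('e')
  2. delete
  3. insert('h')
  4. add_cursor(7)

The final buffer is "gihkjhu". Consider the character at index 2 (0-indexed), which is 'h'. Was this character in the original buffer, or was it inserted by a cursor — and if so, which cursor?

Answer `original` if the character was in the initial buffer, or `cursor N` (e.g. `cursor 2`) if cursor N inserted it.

After op 1 (insert('e')): buffer="giekjeu" (len 7), cursors c1@3 c2@6, authorship ..1..2.
After op 2 (delete): buffer="gikju" (len 5), cursors c1@2 c2@4, authorship .....
After op 3 (insert('h')): buffer="gihkjhu" (len 7), cursors c1@3 c2@6, authorship ..1..2.
After op 4 (add_cursor(7)): buffer="gihkjhu" (len 7), cursors c1@3 c2@6 c3@7, authorship ..1..2.
Authorship (.=original, N=cursor N): . . 1 . . 2 .
Index 2: author = 1

Answer: cursor 1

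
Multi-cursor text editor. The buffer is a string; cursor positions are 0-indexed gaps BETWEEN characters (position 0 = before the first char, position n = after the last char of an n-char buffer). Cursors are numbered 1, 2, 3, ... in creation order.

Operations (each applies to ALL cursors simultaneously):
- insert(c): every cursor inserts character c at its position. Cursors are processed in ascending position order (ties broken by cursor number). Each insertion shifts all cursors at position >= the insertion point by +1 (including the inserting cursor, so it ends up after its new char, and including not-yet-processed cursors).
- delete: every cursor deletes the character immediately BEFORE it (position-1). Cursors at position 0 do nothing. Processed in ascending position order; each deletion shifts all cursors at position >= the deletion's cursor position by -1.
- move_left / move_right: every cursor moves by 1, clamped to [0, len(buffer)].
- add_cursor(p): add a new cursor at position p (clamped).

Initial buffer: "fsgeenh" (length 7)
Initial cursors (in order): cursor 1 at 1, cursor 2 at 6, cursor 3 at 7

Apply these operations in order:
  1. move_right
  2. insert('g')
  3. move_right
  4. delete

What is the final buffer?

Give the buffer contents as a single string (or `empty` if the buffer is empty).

After op 1 (move_right): buffer="fsgeenh" (len 7), cursors c1@2 c2@7 c3@7, authorship .......
After op 2 (insert('g')): buffer="fsggeenhgg" (len 10), cursors c1@3 c2@10 c3@10, authorship ..1.....23
After op 3 (move_right): buffer="fsggeenhgg" (len 10), cursors c1@4 c2@10 c3@10, authorship ..1.....23
After op 4 (delete): buffer="fsgeenh" (len 7), cursors c1@3 c2@7 c3@7, authorship ..1....

Answer: fsgeenh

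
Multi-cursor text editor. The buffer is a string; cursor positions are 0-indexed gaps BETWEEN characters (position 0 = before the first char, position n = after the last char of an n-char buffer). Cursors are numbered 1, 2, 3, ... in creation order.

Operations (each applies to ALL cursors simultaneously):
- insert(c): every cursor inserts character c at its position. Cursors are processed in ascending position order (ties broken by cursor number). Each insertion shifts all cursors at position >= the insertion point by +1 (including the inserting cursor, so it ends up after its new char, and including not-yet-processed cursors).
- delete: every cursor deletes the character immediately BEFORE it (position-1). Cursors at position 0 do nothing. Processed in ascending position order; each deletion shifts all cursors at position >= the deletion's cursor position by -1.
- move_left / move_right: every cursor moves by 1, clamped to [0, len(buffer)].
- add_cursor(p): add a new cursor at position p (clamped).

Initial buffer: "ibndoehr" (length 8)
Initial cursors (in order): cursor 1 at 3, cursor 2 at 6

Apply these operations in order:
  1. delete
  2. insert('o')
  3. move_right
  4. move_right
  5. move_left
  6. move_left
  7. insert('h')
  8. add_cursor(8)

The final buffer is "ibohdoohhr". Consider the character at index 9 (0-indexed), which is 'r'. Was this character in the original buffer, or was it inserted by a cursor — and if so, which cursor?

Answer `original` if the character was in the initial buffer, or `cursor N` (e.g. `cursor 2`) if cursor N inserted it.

After op 1 (delete): buffer="ibdohr" (len 6), cursors c1@2 c2@4, authorship ......
After op 2 (insert('o')): buffer="ibodoohr" (len 8), cursors c1@3 c2@6, authorship ..1..2..
After op 3 (move_right): buffer="ibodoohr" (len 8), cursors c1@4 c2@7, authorship ..1..2..
After op 4 (move_right): buffer="ibodoohr" (len 8), cursors c1@5 c2@8, authorship ..1..2..
After op 5 (move_left): buffer="ibodoohr" (len 8), cursors c1@4 c2@7, authorship ..1..2..
After op 6 (move_left): buffer="ibodoohr" (len 8), cursors c1@3 c2@6, authorship ..1..2..
After op 7 (insert('h')): buffer="ibohdoohhr" (len 10), cursors c1@4 c2@8, authorship ..11..22..
After op 8 (add_cursor(8)): buffer="ibohdoohhr" (len 10), cursors c1@4 c2@8 c3@8, authorship ..11..22..
Authorship (.=original, N=cursor N): . . 1 1 . . 2 2 . .
Index 9: author = original

Answer: original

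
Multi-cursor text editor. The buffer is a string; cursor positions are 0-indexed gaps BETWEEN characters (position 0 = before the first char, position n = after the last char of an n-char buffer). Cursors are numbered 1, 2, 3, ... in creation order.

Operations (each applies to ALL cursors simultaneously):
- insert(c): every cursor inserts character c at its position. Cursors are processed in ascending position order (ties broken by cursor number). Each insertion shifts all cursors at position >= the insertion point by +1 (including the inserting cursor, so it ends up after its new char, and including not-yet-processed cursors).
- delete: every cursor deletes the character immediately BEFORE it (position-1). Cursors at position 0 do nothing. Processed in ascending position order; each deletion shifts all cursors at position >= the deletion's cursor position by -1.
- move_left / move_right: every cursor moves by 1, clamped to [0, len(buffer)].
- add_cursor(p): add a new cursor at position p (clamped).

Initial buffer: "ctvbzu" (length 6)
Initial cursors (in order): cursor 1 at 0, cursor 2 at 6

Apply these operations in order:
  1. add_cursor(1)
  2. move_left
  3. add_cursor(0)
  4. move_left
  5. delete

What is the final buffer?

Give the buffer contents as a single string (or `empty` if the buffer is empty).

Answer: ctvzu

Derivation:
After op 1 (add_cursor(1)): buffer="ctvbzu" (len 6), cursors c1@0 c3@1 c2@6, authorship ......
After op 2 (move_left): buffer="ctvbzu" (len 6), cursors c1@0 c3@0 c2@5, authorship ......
After op 3 (add_cursor(0)): buffer="ctvbzu" (len 6), cursors c1@0 c3@0 c4@0 c2@5, authorship ......
After op 4 (move_left): buffer="ctvbzu" (len 6), cursors c1@0 c3@0 c4@0 c2@4, authorship ......
After op 5 (delete): buffer="ctvzu" (len 5), cursors c1@0 c3@0 c4@0 c2@3, authorship .....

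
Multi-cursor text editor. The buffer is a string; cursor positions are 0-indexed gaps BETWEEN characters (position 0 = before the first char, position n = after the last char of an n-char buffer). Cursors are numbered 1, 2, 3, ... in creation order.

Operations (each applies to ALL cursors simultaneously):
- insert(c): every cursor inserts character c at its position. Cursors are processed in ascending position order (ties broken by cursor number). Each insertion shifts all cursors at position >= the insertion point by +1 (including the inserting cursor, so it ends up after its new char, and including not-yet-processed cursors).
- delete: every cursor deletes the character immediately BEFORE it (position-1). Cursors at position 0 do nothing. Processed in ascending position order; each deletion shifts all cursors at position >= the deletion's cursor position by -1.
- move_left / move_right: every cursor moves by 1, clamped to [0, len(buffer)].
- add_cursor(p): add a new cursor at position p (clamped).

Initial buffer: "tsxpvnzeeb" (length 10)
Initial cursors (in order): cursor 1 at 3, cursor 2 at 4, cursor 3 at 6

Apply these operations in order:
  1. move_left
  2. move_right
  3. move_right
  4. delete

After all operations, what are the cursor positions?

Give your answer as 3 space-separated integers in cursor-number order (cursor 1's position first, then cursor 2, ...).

Answer: 3 3 4

Derivation:
After op 1 (move_left): buffer="tsxpvnzeeb" (len 10), cursors c1@2 c2@3 c3@5, authorship ..........
After op 2 (move_right): buffer="tsxpvnzeeb" (len 10), cursors c1@3 c2@4 c3@6, authorship ..........
After op 3 (move_right): buffer="tsxpvnzeeb" (len 10), cursors c1@4 c2@5 c3@7, authorship ..........
After op 4 (delete): buffer="tsxneeb" (len 7), cursors c1@3 c2@3 c3@4, authorship .......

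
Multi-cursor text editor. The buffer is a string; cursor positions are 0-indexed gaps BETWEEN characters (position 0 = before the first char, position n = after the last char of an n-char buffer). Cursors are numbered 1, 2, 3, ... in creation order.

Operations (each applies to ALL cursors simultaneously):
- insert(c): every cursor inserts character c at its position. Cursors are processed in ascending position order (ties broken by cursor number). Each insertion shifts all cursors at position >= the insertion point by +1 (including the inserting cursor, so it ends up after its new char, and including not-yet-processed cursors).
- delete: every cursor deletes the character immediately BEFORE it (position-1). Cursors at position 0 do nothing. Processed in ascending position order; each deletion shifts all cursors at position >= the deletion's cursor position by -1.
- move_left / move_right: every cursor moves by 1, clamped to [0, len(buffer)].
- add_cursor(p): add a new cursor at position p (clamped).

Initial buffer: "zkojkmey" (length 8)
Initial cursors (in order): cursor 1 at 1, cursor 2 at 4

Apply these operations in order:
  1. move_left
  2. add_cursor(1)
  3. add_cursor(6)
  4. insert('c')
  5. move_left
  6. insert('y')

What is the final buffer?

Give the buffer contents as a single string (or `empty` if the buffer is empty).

After op 1 (move_left): buffer="zkojkmey" (len 8), cursors c1@0 c2@3, authorship ........
After op 2 (add_cursor(1)): buffer="zkojkmey" (len 8), cursors c1@0 c3@1 c2@3, authorship ........
After op 3 (add_cursor(6)): buffer="zkojkmey" (len 8), cursors c1@0 c3@1 c2@3 c4@6, authorship ........
After op 4 (insert('c')): buffer="czckocjkmcey" (len 12), cursors c1@1 c3@3 c2@6 c4@10, authorship 1.3..2...4..
After op 5 (move_left): buffer="czckocjkmcey" (len 12), cursors c1@0 c3@2 c2@5 c4@9, authorship 1.3..2...4..
After op 6 (insert('y')): buffer="yczyckoycjkmycey" (len 16), cursors c1@1 c3@4 c2@8 c4@13, authorship 11.33..22...44..

Answer: yczyckoycjkmycey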